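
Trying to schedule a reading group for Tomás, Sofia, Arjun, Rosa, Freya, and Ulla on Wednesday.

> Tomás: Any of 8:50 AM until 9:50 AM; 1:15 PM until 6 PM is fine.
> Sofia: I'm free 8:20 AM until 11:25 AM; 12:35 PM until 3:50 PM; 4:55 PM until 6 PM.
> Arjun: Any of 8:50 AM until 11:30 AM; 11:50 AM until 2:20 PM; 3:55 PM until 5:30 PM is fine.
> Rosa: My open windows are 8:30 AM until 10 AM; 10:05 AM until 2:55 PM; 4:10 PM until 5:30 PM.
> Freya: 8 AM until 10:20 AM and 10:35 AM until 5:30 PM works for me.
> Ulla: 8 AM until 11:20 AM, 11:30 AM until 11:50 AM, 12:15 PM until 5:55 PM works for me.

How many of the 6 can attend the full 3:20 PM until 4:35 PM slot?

3

Tomás, Freya, and Ulla can make the full 15:20-16:35 slot — that's 3.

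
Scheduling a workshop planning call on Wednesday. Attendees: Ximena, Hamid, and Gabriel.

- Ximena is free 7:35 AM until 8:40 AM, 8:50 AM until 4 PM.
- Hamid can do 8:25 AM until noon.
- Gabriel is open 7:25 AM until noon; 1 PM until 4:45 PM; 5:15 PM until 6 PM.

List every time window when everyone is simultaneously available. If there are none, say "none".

Ximena ∩ Hamid: 08:25-08:40, 08:50-12:00.
Ximena ∩ Hamid ∩ Gabriel: 08:25-08:40, 08:50-12:00.

08:25-08:40, 08:50-12:00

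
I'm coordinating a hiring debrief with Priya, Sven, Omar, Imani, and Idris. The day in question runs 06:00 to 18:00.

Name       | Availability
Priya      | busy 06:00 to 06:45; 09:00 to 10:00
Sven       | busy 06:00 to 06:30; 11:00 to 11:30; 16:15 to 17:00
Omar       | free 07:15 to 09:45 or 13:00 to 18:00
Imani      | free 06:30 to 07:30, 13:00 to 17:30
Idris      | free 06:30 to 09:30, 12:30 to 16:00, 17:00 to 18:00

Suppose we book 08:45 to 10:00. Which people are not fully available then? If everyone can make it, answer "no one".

Priya free: 06:45-09:00, 10:00-18:00 (invert busy blocks within the working day).
Sven free: 06:30-11:00, 11:30-16:15, 17:00-18:00 (invert busy blocks within the working day).
Omar free: 07:15-09:45, 13:00-18:00.
Imani free: 06:30-07:30, 13:00-17:30.
Idris free: 06:30-09:30, 12:30-16:00, 17:00-18:00.
Priya: not fully free for 08:45-10:00. Sven: free for 08:45-10:00. Omar: not fully free for 08:45-10:00. Imani: not fully free for 08:45-10:00. Idris: not fully free for 08:45-10:00.

Idris, Imani, Omar, Priya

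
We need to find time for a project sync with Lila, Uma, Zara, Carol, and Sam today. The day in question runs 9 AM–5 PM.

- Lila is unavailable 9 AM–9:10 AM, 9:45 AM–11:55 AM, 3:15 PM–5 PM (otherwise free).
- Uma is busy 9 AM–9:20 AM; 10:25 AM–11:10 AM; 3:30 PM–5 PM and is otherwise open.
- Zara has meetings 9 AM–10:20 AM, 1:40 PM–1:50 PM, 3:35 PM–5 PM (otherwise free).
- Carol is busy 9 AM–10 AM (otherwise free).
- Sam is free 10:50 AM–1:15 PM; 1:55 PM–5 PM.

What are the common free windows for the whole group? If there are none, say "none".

Lila free: 09:10-09:45, 11:55-15:15 (invert busy blocks within the working day).
Uma free: 09:20-10:25, 11:10-15:30 (invert busy blocks within the working day).
Zara free: 10:20-13:40, 13:50-15:35 (invert busy blocks within the working day).
Carol free: 10:00-17:00 (invert busy blocks within the working day).
Sam free: 10:50-13:15, 13:55-17:00.
Lila ∩ Uma: 09:20-09:45, 11:55-15:15.
Lila ∩ Uma ∩ Zara: 11:55-13:40, 13:50-15:15.
Lila ∩ Uma ∩ Zara ∩ Carol: 11:55-13:40, 13:50-15:15.
Lila ∩ Uma ∩ Zara ∩ Carol ∩ Sam: 11:55-13:15, 13:55-15:15.
Those are the intersection windows.

11:55-13:15, 13:55-15:15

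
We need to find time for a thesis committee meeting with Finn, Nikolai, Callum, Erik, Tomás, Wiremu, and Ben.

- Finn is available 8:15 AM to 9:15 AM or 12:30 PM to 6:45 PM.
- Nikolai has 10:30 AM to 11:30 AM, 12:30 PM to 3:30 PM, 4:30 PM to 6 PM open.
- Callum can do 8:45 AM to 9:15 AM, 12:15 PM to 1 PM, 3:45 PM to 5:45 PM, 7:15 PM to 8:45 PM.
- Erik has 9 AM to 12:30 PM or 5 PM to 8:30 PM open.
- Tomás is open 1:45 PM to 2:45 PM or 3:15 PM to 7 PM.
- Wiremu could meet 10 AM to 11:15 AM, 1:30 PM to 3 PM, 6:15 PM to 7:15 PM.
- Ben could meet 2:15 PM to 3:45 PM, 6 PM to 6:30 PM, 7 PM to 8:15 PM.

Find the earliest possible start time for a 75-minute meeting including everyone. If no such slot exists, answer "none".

none

Finn ∩ Nikolai: 12:30-15:30, 16:30-18:00.
Finn ∩ Nikolai ∩ Callum: 12:30-13:00, 16:30-17:45.
Finn ∩ Nikolai ∩ Callum ∩ Erik: 17:00-17:45.
Finn ∩ Nikolai ∩ Callum ∩ Erik ∩ Tomás: 17:00-17:45.
Finn ∩ Nikolai ∩ Callum ∩ Erik ∩ Tomás ∩ Wiremu: ∅.
Finn ∩ Nikolai ∩ Callum ∩ Erik ∩ Tomás ∩ Wiremu ∩ Ben: ∅.
There is no time when everyone is free.
No common window is at least 75 minutes long.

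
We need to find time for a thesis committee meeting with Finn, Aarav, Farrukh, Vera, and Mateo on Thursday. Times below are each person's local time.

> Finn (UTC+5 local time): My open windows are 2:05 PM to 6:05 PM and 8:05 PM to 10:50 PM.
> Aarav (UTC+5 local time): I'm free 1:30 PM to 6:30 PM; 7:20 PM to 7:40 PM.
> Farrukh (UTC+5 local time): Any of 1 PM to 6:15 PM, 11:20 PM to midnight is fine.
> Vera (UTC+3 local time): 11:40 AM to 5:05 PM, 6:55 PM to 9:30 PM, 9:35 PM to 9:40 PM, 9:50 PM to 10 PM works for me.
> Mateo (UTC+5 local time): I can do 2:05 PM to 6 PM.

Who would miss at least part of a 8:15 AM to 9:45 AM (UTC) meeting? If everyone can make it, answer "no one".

Aarav, Finn, Mateo, Vera

Finn in UTC: 09:05-13:05, 15:05-17:50 (subtract 5h to convert from UTC+5).
Aarav in UTC: 08:30-13:30, 14:20-14:40 (subtract 5h to convert from UTC+5).
Farrukh in UTC: 08:00-13:15, 18:20-19:00 (subtract 5h to convert from UTC+5).
Vera in UTC: 08:40-14:05, 15:55-18:30, 18:35-18:40, 18:50-19:00 (subtract 3h to convert from UTC+3).
Mateo in UTC: 09:05-13:00 (subtract 5h to convert from UTC+5).
Finn: not fully free for 08:15-09:45. Aarav: not fully free for 08:15-09:45. Farrukh: free for 08:15-09:45. Vera: not fully free for 08:15-09:45. Mateo: not fully free for 08:15-09:45.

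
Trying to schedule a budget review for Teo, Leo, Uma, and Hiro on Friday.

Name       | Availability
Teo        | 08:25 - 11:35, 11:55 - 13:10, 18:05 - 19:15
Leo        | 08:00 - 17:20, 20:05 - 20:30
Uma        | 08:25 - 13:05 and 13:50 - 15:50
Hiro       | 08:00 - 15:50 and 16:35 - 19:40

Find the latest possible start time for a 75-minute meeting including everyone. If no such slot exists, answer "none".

10:20

Teo ∩ Leo: 08:25-11:35, 11:55-13:10.
Teo ∩ Leo ∩ Uma: 08:25-11:35, 11:55-13:05.
Teo ∩ Leo ∩ Uma ∩ Hiro: 08:25-11:35, 11:55-13:05.
The last common window of at least 75 minutes is 08:25-11:35; a 75-minute meeting can start as late as 10:20 and still end by 11:35.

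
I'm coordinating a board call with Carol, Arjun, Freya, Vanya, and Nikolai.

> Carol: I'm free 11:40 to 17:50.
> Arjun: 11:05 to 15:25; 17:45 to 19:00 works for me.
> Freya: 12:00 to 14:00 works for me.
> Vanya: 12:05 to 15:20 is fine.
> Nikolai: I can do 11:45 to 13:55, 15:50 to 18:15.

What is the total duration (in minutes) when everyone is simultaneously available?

110

Carol ∩ Arjun: 11:40-15:25, 17:45-17:50.
Carol ∩ Arjun ∩ Freya: 12:00-14:00.
Carol ∩ Arjun ∩ Freya ∩ Vanya: 12:05-14:00.
Carol ∩ Arjun ∩ Freya ∩ Vanya ∩ Nikolai: 12:05-13:55.
That's a single block of 110 minutes.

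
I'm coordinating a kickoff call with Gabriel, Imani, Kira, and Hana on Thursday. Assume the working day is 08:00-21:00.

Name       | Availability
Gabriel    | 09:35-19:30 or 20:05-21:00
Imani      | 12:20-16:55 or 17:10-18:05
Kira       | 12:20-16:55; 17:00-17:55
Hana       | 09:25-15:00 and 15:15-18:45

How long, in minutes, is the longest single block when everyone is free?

160

Gabriel ∩ Imani: 12:20-16:55, 17:10-18:05.
Gabriel ∩ Imani ∩ Kira: 12:20-16:55, 17:10-17:55.
Gabriel ∩ Imani ∩ Kira ∩ Hana: 12:20-15:00, 15:15-16:55, 17:10-17:55.
The longest is 12:20-15:00 at 160 minutes.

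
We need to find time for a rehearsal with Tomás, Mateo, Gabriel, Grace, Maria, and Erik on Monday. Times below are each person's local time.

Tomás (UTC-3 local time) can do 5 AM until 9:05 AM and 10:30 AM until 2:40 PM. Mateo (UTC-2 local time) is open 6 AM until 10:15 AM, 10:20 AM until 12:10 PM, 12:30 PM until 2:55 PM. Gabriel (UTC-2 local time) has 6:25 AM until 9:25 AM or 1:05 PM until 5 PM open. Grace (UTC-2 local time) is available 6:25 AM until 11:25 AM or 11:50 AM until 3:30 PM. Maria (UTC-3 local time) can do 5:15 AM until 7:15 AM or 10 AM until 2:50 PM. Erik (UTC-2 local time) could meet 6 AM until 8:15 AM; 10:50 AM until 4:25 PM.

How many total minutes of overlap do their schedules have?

220

Tomás in UTC: 08:00-12:05, 13:30-17:40 (add 3h to convert from UTC-3).
Mateo in UTC: 08:00-12:15, 12:20-14:10, 14:30-16:55 (add 2h to convert from UTC-2).
Gabriel in UTC: 08:25-11:25, 15:05-19:00 (add 2h to convert from UTC-2).
Grace in UTC: 08:25-13:25, 13:50-17:30 (add 2h to convert from UTC-2).
Maria in UTC: 08:15-10:15, 13:00-17:50 (add 3h to convert from UTC-3).
Erik in UTC: 08:00-10:15, 12:50-18:25 (add 2h to convert from UTC-2).
Tomás ∩ Mateo: 08:00-12:05, 13:30-14:10, 14:30-16:55.
Tomás ∩ Mateo ∩ Gabriel: 08:25-11:25, 15:05-16:55.
Tomás ∩ Mateo ∩ Gabriel ∩ Grace: 08:25-11:25, 15:05-16:55.
Tomás ∩ Mateo ∩ Gabriel ∩ Grace ∩ Maria: 08:25-10:15, 15:05-16:55.
Tomás ∩ Mateo ∩ Gabriel ∩ Grace ∩ Maria ∩ Erik: 08:25-10:15, 15:05-16:55.
Summing the common windows: 110 + 110 = 220 minutes.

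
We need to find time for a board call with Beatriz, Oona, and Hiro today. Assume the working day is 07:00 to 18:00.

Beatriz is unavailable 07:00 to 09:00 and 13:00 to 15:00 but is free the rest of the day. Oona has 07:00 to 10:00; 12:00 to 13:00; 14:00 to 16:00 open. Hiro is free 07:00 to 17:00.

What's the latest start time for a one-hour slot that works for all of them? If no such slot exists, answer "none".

15:00

Beatriz free: 09:00-13:00, 15:00-18:00 (invert busy blocks within the working day).
Oona free: 07:00-10:00, 12:00-13:00, 14:00-16:00.
Hiro free: 07:00-17:00.
Beatriz ∩ Oona: 09:00-10:00, 12:00-13:00, 15:00-16:00.
Beatriz ∩ Oona ∩ Hiro: 09:00-10:00, 12:00-13:00, 15:00-16:00.
The last common window of at least 60 minutes is 15:00-16:00; a 60-minute meeting can start as late as 15:00 and still end by 16:00.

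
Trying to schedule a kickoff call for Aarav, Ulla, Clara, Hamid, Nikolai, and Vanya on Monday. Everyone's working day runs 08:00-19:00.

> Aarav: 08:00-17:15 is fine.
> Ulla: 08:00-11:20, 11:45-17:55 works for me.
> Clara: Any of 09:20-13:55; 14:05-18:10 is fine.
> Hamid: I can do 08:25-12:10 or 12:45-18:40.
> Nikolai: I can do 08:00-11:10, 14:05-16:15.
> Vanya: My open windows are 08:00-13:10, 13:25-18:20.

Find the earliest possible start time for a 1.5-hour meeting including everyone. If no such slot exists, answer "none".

09:20

Aarav ∩ Ulla: 08:00-11:20, 11:45-17:15.
Aarav ∩ Ulla ∩ Clara: 09:20-11:20, 11:45-13:55, 14:05-17:15.
Aarav ∩ Ulla ∩ Clara ∩ Hamid: 09:20-11:20, 11:45-12:10, 12:45-13:55, 14:05-17:15.
Aarav ∩ Ulla ∩ Clara ∩ Hamid ∩ Nikolai: 09:20-11:10, 14:05-16:15.
Aarav ∩ Ulla ∩ Clara ∩ Hamid ∩ Nikolai ∩ Vanya: 09:20-11:10, 14:05-16:15.
So the common availability across everyone is 09:20-11:10, 14:05-16:15.
The first common window of at least 90 minutes is 09:20-11:10, so the earliest start is 09:20.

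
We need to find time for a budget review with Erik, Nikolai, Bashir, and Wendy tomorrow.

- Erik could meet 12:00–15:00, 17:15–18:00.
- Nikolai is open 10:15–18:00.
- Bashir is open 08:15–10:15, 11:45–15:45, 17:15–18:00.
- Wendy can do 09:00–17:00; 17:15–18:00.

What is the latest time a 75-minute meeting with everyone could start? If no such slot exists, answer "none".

13:45

Erik ∩ Nikolai: 12:00-15:00, 17:15-18:00.
Erik ∩ Nikolai ∩ Bashir: 12:00-15:00, 17:15-18:00.
Erik ∩ Nikolai ∩ Bashir ∩ Wendy: 12:00-15:00, 17:15-18:00.
Those are the intersection windows.
The last common window of at least 75 minutes is 12:00-15:00; a 75-minute meeting can start as late as 13:45 and still end by 15:00.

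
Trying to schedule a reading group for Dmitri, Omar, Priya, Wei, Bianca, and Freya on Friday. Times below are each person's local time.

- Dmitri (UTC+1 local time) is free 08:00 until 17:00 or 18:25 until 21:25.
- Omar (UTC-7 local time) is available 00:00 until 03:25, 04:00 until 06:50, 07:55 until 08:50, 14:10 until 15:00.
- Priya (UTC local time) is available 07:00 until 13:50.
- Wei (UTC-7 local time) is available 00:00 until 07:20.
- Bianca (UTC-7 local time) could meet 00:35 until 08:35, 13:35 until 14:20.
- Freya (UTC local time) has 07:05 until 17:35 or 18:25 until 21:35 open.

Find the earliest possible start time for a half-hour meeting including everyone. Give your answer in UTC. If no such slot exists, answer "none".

Dmitri in UTC: 07:00-16:00, 17:25-20:25 (subtract 1h to convert from UTC+1).
Omar in UTC: 07:00-10:25, 11:00-13:50, 14:55-15:50, 21:10-22:00 (add 7h to convert from UTC-7).
Priya in UTC: 07:00-13:50.
Wei in UTC: 07:00-14:20 (add 7h to convert from UTC-7).
Bianca in UTC: 07:35-15:35, 20:35-21:20 (add 7h to convert from UTC-7).
Freya in UTC: 07:05-17:35, 18:25-21:35.
Dmitri ∩ Omar: 07:00-10:25, 11:00-13:50, 14:55-15:50.
Dmitri ∩ Omar ∩ Priya: 07:00-10:25, 11:00-13:50.
Dmitri ∩ Omar ∩ Priya ∩ Wei: 07:00-10:25, 11:00-13:50.
Dmitri ∩ Omar ∩ Priya ∩ Wei ∩ Bianca: 07:35-10:25, 11:00-13:50.
Dmitri ∩ Omar ∩ Priya ∩ Wei ∩ Bianca ∩ Freya: 07:35-10:25, 11:00-13:50.
The first common window of at least 30 minutes is 07:35-10:25, so the earliest start is 07:35.

07:35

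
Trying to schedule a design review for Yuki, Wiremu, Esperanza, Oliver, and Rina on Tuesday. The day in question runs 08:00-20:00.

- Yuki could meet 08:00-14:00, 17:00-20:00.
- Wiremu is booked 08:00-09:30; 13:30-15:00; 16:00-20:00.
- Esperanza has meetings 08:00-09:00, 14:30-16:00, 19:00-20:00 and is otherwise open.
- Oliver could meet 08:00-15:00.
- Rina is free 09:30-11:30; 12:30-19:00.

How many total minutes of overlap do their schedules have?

180

Yuki free: 08:00-14:00, 17:00-20:00.
Wiremu free: 09:30-13:30, 15:00-16:00 (invert busy blocks within the working day).
Esperanza free: 09:00-14:30, 16:00-19:00 (invert busy blocks within the working day).
Oliver free: 08:00-15:00.
Rina free: 09:30-11:30, 12:30-19:00.
Yuki ∩ Wiremu: 09:30-13:30.
Yuki ∩ Wiremu ∩ Esperanza: 09:30-13:30.
Yuki ∩ Wiremu ∩ Esperanza ∩ Oliver: 09:30-13:30.
Yuki ∩ Wiremu ∩ Esperanza ∩ Oliver ∩ Rina: 09:30-11:30, 12:30-13:30.
Summing the common windows: 120 + 60 = 180 minutes.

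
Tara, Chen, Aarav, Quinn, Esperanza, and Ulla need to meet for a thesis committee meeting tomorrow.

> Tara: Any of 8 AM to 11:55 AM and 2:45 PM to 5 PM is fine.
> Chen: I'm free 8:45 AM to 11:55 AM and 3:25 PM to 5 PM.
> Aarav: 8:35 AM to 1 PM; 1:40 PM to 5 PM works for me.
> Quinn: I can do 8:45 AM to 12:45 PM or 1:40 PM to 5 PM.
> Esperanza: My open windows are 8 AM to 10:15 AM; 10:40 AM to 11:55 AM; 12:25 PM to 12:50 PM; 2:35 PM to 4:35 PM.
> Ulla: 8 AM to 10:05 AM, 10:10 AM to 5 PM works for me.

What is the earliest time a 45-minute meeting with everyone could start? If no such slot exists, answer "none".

Tara ∩ Chen: 08:45-11:55, 15:25-17:00.
Tara ∩ Chen ∩ Aarav: 08:45-11:55, 15:25-17:00.
Tara ∩ Chen ∩ Aarav ∩ Quinn: 08:45-11:55, 15:25-17:00.
Tara ∩ Chen ∩ Aarav ∩ Quinn ∩ Esperanza: 08:45-10:15, 10:40-11:55, 15:25-16:35.
Tara ∩ Chen ∩ Aarav ∩ Quinn ∩ Esperanza ∩ Ulla: 08:45-10:05, 10:10-10:15, 10:40-11:55, 15:25-16:35.
Those are the intersection windows.
The first common window of at least 45 minutes is 08:45-10:05, so the earliest start is 08:45.

08:45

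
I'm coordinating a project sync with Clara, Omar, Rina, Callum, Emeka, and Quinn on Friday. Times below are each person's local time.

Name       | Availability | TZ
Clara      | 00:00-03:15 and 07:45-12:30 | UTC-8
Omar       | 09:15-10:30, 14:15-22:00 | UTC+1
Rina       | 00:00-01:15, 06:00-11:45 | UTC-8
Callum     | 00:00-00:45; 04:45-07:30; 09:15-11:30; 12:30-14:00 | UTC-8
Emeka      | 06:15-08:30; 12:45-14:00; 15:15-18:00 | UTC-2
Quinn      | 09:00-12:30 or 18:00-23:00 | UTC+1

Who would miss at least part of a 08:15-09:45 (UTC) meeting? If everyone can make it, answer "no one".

Callum, Omar, Rina

Clara in UTC: 08:00-11:15, 15:45-20:30 (add 8h to convert from UTC-8).
Omar in UTC: 08:15-09:30, 13:15-21:00 (subtract 1h to convert from UTC+1).
Rina in UTC: 08:00-09:15, 14:00-19:45 (add 8h to convert from UTC-8).
Callum in UTC: 08:00-08:45, 12:45-15:30, 17:15-19:30, 20:30-22:00 (add 8h to convert from UTC-8).
Emeka in UTC: 08:15-10:30, 14:45-16:00, 17:15-20:00 (add 2h to convert from UTC-2).
Quinn in UTC: 08:00-11:30, 17:00-22:00 (subtract 1h to convert from UTC+1).
Clara: free for 08:15-09:45. Omar: not fully free for 08:15-09:45. Rina: not fully free for 08:15-09:45. Callum: not fully free for 08:15-09:45. Emeka: free for 08:15-09:45. Quinn: free for 08:15-09:45.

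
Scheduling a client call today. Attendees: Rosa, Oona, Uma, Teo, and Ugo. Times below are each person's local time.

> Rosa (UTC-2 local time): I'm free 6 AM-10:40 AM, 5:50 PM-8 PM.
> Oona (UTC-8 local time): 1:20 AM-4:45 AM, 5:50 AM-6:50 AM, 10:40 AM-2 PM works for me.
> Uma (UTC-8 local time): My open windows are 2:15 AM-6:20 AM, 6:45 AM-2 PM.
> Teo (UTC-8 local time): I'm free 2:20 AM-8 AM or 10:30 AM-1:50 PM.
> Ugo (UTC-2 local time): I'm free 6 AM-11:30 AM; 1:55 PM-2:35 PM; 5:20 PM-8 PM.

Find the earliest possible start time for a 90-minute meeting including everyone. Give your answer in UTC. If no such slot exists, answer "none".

Rosa in UTC: 08:00-12:40, 19:50-22:00 (add 2h to convert from UTC-2).
Oona in UTC: 09:20-12:45, 13:50-14:50, 18:40-22:00 (add 8h to convert from UTC-8).
Uma in UTC: 10:15-14:20, 14:45-22:00 (add 8h to convert from UTC-8).
Teo in UTC: 10:20-16:00, 18:30-21:50 (add 8h to convert from UTC-8).
Ugo in UTC: 08:00-13:30, 15:55-16:35, 19:20-22:00 (add 2h to convert from UTC-2).
Rosa ∩ Oona: 09:20-12:40, 19:50-22:00.
Rosa ∩ Oona ∩ Uma: 10:15-12:40, 19:50-22:00.
Rosa ∩ Oona ∩ Uma ∩ Teo: 10:20-12:40, 19:50-21:50.
Rosa ∩ Oona ∩ Uma ∩ Teo ∩ Ugo: 10:20-12:40, 19:50-21:50.
So the common availability across everyone is 10:20-12:40, 19:50-21:50.
The first common window of at least 90 minutes is 10:20-12:40, so the earliest start is 10:20.

10:20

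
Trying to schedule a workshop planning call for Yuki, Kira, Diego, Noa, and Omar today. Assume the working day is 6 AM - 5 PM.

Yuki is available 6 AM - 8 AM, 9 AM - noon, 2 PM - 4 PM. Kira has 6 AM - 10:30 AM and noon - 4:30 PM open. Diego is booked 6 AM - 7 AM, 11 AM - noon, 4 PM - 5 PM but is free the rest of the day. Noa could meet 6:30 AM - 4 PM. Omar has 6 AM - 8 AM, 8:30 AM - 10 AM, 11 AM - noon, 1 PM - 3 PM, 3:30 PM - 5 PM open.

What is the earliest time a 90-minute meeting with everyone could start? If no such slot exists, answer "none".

none

Yuki free: 06:00-08:00, 09:00-12:00, 14:00-16:00.
Kira free: 06:00-10:30, 12:00-16:30.
Diego free: 07:00-11:00, 12:00-16:00 (invert busy blocks within the working day).
Noa free: 06:30-16:00.
Omar free: 06:00-08:00, 08:30-10:00, 11:00-12:00, 13:00-15:00, 15:30-17:00.
Yuki ∩ Kira: 06:00-08:00, 09:00-10:30, 14:00-16:00.
Yuki ∩ Kira ∩ Diego: 07:00-08:00, 09:00-10:30, 14:00-16:00.
Yuki ∩ Kira ∩ Diego ∩ Noa: 07:00-08:00, 09:00-10:30, 14:00-16:00.
Yuki ∩ Kira ∩ Diego ∩ Noa ∩ Omar: 07:00-08:00, 09:00-10:00, 14:00-15:00, 15:30-16:00.
So the common availability across everyone is 07:00-08:00, 09:00-10:00, 14:00-15:00, 15:30-16:00.
No common window is at least 90 minutes long.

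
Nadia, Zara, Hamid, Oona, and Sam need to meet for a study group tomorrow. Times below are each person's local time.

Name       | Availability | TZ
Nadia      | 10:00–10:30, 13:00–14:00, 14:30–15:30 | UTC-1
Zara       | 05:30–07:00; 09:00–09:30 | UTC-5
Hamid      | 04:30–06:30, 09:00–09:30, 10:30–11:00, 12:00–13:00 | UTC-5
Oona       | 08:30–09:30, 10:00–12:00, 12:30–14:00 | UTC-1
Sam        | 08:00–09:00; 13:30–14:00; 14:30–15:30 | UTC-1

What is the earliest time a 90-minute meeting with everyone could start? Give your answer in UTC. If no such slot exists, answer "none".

none

Nadia in UTC: 11:00-11:30, 14:00-15:00, 15:30-16:30 (add 1h to convert from UTC-1).
Zara in UTC: 10:30-12:00, 14:00-14:30 (add 5h to convert from UTC-5).
Hamid in UTC: 09:30-11:30, 14:00-14:30, 15:30-16:00, 17:00-18:00 (add 5h to convert from UTC-5).
Oona in UTC: 09:30-10:30, 11:00-13:00, 13:30-15:00 (add 1h to convert from UTC-1).
Sam in UTC: 09:00-10:00, 14:30-15:00, 15:30-16:30 (add 1h to convert from UTC-1).
Nadia ∩ Zara: 11:00-11:30, 14:00-14:30.
Nadia ∩ Zara ∩ Hamid: 11:00-11:30, 14:00-14:30.
Nadia ∩ Zara ∩ Hamid ∩ Oona: 11:00-11:30, 14:00-14:30.
Nadia ∩ Zara ∩ Hamid ∩ Oona ∩ Sam: ∅.
There is no time when everyone is free.
No common window is at least 90 minutes long.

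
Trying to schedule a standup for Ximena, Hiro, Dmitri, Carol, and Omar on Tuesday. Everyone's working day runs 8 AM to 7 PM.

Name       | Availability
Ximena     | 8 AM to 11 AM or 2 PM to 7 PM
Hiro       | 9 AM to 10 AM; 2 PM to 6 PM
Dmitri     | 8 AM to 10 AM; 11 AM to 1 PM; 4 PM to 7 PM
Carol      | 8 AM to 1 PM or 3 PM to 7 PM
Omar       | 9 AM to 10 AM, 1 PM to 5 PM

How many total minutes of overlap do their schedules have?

Ximena ∩ Hiro: 09:00-10:00, 14:00-18:00.
Ximena ∩ Hiro ∩ Dmitri: 09:00-10:00, 16:00-18:00.
Ximena ∩ Hiro ∩ Dmitri ∩ Carol: 09:00-10:00, 16:00-18:00.
Ximena ∩ Hiro ∩ Dmitri ∩ Carol ∩ Omar: 09:00-10:00, 16:00-17:00.
So the common availability across everyone is 09:00-10:00, 16:00-17:00.
Summing the common windows: 60 + 60 = 120 minutes.

120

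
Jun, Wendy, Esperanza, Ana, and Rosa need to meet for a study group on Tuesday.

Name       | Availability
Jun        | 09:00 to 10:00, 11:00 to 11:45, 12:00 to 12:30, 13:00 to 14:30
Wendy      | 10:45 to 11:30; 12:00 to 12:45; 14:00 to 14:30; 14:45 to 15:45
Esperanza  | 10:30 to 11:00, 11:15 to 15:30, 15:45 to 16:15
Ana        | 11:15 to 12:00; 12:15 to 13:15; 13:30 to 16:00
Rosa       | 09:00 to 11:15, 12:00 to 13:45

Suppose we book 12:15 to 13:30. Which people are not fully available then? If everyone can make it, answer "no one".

Ana, Jun, Wendy

Jun: not fully free for 12:15-13:30. Wendy: not fully free for 12:15-13:30. Esperanza: free for 12:15-13:30. Ana: not fully free for 12:15-13:30. Rosa: free for 12:15-13:30.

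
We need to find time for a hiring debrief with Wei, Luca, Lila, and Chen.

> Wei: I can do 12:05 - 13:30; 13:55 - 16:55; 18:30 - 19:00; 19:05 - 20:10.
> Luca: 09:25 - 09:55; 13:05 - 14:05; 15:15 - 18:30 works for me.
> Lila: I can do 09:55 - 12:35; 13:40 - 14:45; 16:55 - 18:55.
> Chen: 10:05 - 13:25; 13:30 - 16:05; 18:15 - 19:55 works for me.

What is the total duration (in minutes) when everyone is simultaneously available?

Wei ∩ Luca: 13:05-13:30, 13:55-14:05, 15:15-16:55.
Wei ∩ Luca ∩ Lila: 13:55-14:05.
Wei ∩ Luca ∩ Lila ∩ Chen: 13:55-14:05.
Those are the intersection windows.
That's a single block of 10 minutes.

10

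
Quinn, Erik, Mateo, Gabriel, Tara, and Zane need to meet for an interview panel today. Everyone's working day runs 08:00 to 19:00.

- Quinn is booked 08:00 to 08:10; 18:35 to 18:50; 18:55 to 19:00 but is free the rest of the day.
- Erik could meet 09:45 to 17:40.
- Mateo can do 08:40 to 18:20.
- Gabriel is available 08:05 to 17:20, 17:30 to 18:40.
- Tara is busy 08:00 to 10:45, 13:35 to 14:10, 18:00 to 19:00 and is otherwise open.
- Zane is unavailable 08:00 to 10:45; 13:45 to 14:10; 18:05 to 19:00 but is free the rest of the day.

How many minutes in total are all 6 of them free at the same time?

Quinn free: 08:10-18:35, 18:50-18:55 (invert busy blocks within the working day).
Erik free: 09:45-17:40.
Mateo free: 08:40-18:20.
Gabriel free: 08:05-17:20, 17:30-18:40.
Tara free: 10:45-13:35, 14:10-18:00 (invert busy blocks within the working day).
Zane free: 10:45-13:45, 14:10-18:05 (invert busy blocks within the working day).
Quinn ∩ Erik: 09:45-17:40.
Quinn ∩ Erik ∩ Mateo: 09:45-17:40.
Quinn ∩ Erik ∩ Mateo ∩ Gabriel: 09:45-17:20, 17:30-17:40.
Quinn ∩ Erik ∩ Mateo ∩ Gabriel ∩ Tara: 10:45-13:35, 14:10-17:20, 17:30-17:40.
Quinn ∩ Erik ∩ Mateo ∩ Gabriel ∩ Tara ∩ Zane: 10:45-13:35, 14:10-17:20, 17:30-17:40.
Those are the intersection windows.
Summing the common windows: 170 + 190 + 10 = 370 minutes.

370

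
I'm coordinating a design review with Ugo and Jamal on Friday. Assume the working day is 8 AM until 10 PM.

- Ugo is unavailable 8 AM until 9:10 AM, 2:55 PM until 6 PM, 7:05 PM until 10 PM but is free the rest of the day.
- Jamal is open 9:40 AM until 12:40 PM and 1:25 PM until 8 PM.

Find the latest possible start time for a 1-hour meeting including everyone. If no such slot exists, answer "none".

Ugo free: 09:10-14:55, 18:00-19:05 (invert busy blocks within the working day).
Jamal free: 09:40-12:40, 13:25-20:00.
Ugo ∩ Jamal: 09:40-12:40, 13:25-14:55, 18:00-19:05.
The last common window of at least 60 minutes is 18:00-19:05; a 60-minute meeting can start as late as 18:05 and still end by 19:05.

18:05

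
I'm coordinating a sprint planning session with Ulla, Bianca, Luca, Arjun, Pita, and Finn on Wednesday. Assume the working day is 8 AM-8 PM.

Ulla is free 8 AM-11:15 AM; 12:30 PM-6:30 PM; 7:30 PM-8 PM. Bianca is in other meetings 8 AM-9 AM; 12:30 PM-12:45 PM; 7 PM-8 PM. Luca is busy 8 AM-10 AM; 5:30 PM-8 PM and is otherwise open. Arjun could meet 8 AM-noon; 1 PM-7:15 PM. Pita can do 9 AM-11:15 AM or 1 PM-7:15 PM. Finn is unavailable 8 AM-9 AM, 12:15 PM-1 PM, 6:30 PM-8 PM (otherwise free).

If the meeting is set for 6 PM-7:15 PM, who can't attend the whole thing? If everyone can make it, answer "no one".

Ulla free: 08:00-11:15, 12:30-18:30, 19:30-20:00.
Bianca free: 09:00-12:30, 12:45-19:00 (invert busy blocks within the working day).
Luca free: 10:00-17:30 (invert busy blocks within the working day).
Arjun free: 08:00-12:00, 13:00-19:15.
Pita free: 09:00-11:15, 13:00-19:15.
Finn free: 09:00-12:15, 13:00-18:30 (invert busy blocks within the working day).
Ulla: not fully free for 18:00-19:15. Bianca: not fully free for 18:00-19:15. Luca: not fully free for 18:00-19:15. Arjun: free for 18:00-19:15. Pita: free for 18:00-19:15. Finn: not fully free for 18:00-19:15.

Bianca, Finn, Luca, Ulla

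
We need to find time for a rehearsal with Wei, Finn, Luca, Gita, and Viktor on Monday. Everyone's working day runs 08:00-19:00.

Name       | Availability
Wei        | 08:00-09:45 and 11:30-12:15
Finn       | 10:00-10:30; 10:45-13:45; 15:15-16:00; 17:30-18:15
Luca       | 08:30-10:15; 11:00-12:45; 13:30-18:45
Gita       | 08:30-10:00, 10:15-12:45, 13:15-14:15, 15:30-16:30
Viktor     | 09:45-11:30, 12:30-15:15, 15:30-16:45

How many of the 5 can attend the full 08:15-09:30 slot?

Wei can make the full 08:15-09:30 slot — that's 1.

1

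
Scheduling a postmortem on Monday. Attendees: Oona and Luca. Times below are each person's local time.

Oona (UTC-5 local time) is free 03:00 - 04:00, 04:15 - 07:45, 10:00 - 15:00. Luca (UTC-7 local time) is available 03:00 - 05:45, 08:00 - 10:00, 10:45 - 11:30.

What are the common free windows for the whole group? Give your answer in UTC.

Oona in UTC: 08:00-09:00, 09:15-12:45, 15:00-20:00 (add 5h to convert from UTC-5).
Luca in UTC: 10:00-12:45, 15:00-17:00, 17:45-18:30 (add 7h to convert from UTC-7).
Oona ∩ Luca: 10:00-12:45, 15:00-17:00, 17:45-18:30.

10:00-12:45, 15:00-17:00, 17:45-18:30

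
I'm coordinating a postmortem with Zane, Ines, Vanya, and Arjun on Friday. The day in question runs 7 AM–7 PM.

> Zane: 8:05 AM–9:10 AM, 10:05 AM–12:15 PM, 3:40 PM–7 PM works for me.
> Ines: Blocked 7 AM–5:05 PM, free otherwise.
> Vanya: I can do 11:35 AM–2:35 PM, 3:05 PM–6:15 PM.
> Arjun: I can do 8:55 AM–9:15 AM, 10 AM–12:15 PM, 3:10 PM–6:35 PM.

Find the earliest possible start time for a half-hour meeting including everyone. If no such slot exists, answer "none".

Zane free: 08:05-09:10, 10:05-12:15, 15:40-19:00.
Ines free: 17:05-19:00 (invert busy blocks within the working day).
Vanya free: 11:35-14:35, 15:05-18:15.
Arjun free: 08:55-09:15, 10:00-12:15, 15:10-18:35.
Zane ∩ Ines: 17:05-19:00.
Zane ∩ Ines ∩ Vanya: 17:05-18:15.
Zane ∩ Ines ∩ Vanya ∩ Arjun: 17:05-18:15.
So the common availability across everyone is 17:05-18:15.
The first common window of at least 30 minutes is 17:05-18:15, so the earliest start is 17:05.

17:05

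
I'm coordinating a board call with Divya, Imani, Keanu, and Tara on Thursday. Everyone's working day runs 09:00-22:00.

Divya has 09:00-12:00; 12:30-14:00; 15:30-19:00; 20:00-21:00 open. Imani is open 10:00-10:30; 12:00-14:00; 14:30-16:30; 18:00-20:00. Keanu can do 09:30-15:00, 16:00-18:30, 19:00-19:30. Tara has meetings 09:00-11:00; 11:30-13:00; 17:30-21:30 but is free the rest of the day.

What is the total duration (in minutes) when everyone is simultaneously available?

Divya free: 09:00-12:00, 12:30-14:00, 15:30-19:00, 20:00-21:00.
Imani free: 10:00-10:30, 12:00-14:00, 14:30-16:30, 18:00-20:00.
Keanu free: 09:30-15:00, 16:00-18:30, 19:00-19:30.
Tara free: 11:00-11:30, 13:00-17:30, 21:30-22:00 (invert busy blocks within the working day).
Divya ∩ Imani: 10:00-10:30, 12:30-14:00, 15:30-16:30, 18:00-19:00.
Divya ∩ Imani ∩ Keanu: 10:00-10:30, 12:30-14:00, 16:00-16:30, 18:00-18:30.
Divya ∩ Imani ∩ Keanu ∩ Tara: 13:00-14:00, 16:00-16:30.
Those are the intersection windows.
Summing the common windows: 60 + 30 = 90 minutes.

90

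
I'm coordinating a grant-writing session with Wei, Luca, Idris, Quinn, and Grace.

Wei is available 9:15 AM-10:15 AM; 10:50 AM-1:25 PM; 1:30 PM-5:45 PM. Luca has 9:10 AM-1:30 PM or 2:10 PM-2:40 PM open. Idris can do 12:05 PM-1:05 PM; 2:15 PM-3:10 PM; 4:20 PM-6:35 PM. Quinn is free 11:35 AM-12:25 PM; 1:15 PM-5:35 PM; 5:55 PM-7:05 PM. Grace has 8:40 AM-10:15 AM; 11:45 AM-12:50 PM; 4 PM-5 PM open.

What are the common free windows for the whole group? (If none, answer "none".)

Wei ∩ Luca: 09:15-10:15, 10:50-13:25, 14:10-14:40.
Wei ∩ Luca ∩ Idris: 12:05-13:05, 14:15-14:40.
Wei ∩ Luca ∩ Idris ∩ Quinn: 12:05-12:25, 14:15-14:40.
Wei ∩ Luca ∩ Idris ∩ Quinn ∩ Grace: 12:05-12:25.

12:05-12:25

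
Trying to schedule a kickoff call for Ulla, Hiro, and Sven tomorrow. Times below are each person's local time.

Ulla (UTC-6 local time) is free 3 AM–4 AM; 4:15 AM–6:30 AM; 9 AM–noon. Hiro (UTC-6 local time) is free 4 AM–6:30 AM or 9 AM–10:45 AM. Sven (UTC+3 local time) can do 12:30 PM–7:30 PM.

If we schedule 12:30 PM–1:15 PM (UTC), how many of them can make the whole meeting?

Ulla in UTC: 09:00-10:00, 10:15-12:30, 15:00-18:00 (add 6h to convert from UTC-6).
Hiro in UTC: 10:00-12:30, 15:00-16:45 (add 6h to convert from UTC-6).
Sven in UTC: 09:30-16:30 (subtract 3h to convert from UTC+3).
Sven can make the full 12:30-13:15 slot — that's 1.

1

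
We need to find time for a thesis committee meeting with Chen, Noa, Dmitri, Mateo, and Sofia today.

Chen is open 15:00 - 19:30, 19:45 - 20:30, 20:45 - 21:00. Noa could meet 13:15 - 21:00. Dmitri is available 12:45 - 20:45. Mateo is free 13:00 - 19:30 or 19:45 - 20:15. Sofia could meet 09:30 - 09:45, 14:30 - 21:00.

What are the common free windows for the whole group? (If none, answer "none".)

Chen ∩ Noa: 15:00-19:30, 19:45-20:30, 20:45-21:00.
Chen ∩ Noa ∩ Dmitri: 15:00-19:30, 19:45-20:30.
Chen ∩ Noa ∩ Dmitri ∩ Mateo: 15:00-19:30, 19:45-20:15.
Chen ∩ Noa ∩ Dmitri ∩ Mateo ∩ Sofia: 15:00-19:30, 19:45-20:15.
So the common availability across everyone is 15:00-19:30, 19:45-20:15.

15:00-19:30, 19:45-20:15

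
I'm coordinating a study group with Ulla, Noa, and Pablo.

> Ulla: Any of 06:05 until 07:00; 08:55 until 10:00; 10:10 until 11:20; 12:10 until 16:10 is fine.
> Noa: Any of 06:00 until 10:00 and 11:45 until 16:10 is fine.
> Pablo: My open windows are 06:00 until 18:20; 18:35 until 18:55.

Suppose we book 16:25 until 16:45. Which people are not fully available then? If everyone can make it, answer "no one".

Ulla: not fully free for 16:25-16:45. Noa: not fully free for 16:25-16:45. Pablo: free for 16:25-16:45.

Noa, Ulla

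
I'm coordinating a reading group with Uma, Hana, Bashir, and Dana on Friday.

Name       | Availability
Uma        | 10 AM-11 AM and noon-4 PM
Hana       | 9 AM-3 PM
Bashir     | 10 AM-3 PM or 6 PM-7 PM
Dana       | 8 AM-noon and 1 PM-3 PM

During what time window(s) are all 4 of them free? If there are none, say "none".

Uma ∩ Hana: 10:00-11:00, 12:00-15:00.
Uma ∩ Hana ∩ Bashir: 10:00-11:00, 12:00-15:00.
Uma ∩ Hana ∩ Bashir ∩ Dana: 10:00-11:00, 13:00-15:00.

10:00-11:00, 13:00-15:00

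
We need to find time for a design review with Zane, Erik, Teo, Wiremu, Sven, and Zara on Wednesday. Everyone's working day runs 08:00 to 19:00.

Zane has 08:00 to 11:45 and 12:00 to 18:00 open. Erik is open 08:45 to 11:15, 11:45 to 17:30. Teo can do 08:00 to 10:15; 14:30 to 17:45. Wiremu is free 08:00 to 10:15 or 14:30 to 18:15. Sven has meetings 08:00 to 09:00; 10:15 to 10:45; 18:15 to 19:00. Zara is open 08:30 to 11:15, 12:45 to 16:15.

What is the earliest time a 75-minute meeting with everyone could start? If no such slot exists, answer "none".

09:00

Zane free: 08:00-11:45, 12:00-18:00.
Erik free: 08:45-11:15, 11:45-17:30.
Teo free: 08:00-10:15, 14:30-17:45.
Wiremu free: 08:00-10:15, 14:30-18:15.
Sven free: 09:00-10:15, 10:45-18:15 (invert busy blocks within the working day).
Zara free: 08:30-11:15, 12:45-16:15.
Zane ∩ Erik: 08:45-11:15, 12:00-17:30.
Zane ∩ Erik ∩ Teo: 08:45-10:15, 14:30-17:30.
Zane ∩ Erik ∩ Teo ∩ Wiremu: 08:45-10:15, 14:30-17:30.
Zane ∩ Erik ∩ Teo ∩ Wiremu ∩ Sven: 09:00-10:15, 14:30-17:30.
Zane ∩ Erik ∩ Teo ∩ Wiremu ∩ Sven ∩ Zara: 09:00-10:15, 14:30-16:15.
The first common window of at least 75 minutes is 09:00-10:15, so the earliest start is 09:00.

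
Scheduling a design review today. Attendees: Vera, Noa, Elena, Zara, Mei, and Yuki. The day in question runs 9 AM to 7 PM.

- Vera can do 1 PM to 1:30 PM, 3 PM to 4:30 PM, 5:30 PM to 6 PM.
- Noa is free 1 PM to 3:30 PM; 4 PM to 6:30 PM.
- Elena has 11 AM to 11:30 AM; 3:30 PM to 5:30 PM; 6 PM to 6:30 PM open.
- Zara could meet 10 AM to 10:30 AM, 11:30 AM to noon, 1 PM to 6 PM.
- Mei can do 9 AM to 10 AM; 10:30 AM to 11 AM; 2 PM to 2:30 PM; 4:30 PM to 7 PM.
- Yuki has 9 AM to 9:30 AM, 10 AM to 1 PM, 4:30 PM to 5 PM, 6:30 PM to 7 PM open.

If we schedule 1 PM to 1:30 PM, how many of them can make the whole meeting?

Vera, Noa, and Zara can make the full 13:00-13:30 slot — that's 3.

3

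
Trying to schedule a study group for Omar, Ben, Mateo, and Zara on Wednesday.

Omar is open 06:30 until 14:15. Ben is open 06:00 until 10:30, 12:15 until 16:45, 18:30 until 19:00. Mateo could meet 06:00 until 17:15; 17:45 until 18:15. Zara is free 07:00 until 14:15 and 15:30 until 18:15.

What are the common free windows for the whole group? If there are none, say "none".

Omar ∩ Ben: 06:30-10:30, 12:15-14:15.
Omar ∩ Ben ∩ Mateo: 06:30-10:30, 12:15-14:15.
Omar ∩ Ben ∩ Mateo ∩ Zara: 07:00-10:30, 12:15-14:15.
Those are the intersection windows.

07:00-10:30, 12:15-14:15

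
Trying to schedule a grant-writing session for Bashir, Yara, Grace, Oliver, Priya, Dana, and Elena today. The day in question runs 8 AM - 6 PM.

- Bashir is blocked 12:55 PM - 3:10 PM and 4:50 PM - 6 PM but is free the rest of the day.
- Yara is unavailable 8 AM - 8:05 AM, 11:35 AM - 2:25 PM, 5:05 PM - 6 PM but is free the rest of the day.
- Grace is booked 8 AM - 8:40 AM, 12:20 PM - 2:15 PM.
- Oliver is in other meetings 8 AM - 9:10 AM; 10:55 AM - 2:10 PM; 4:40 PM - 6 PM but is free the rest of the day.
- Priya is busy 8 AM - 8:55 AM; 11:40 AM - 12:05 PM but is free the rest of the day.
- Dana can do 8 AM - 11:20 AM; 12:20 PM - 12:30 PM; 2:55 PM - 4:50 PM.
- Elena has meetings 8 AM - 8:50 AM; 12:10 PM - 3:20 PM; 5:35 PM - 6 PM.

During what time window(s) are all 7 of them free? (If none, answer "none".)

Bashir free: 08:00-12:55, 15:10-16:50 (invert busy blocks within the working day).
Yara free: 08:05-11:35, 14:25-17:05 (invert busy blocks within the working day).
Grace free: 08:40-12:20, 14:15-18:00 (invert busy blocks within the working day).
Oliver free: 09:10-10:55, 14:10-16:40 (invert busy blocks within the working day).
Priya free: 08:55-11:40, 12:05-18:00 (invert busy blocks within the working day).
Dana free: 08:00-11:20, 12:20-12:30, 14:55-16:50.
Elena free: 08:50-12:10, 15:20-17:35 (invert busy blocks within the working day).
Bashir ∩ Yara: 08:05-11:35, 15:10-16:50.
Bashir ∩ Yara ∩ Grace: 08:40-11:35, 15:10-16:50.
Bashir ∩ Yara ∩ Grace ∩ Oliver: 09:10-10:55, 15:10-16:40.
Bashir ∩ Yara ∩ Grace ∩ Oliver ∩ Priya: 09:10-10:55, 15:10-16:40.
Bashir ∩ Yara ∩ Grace ∩ Oliver ∩ Priya ∩ Dana: 09:10-10:55, 15:10-16:40.
Bashir ∩ Yara ∩ Grace ∩ Oliver ∩ Priya ∩ Dana ∩ Elena: 09:10-10:55, 15:20-16:40.

09:10-10:55, 15:20-16:40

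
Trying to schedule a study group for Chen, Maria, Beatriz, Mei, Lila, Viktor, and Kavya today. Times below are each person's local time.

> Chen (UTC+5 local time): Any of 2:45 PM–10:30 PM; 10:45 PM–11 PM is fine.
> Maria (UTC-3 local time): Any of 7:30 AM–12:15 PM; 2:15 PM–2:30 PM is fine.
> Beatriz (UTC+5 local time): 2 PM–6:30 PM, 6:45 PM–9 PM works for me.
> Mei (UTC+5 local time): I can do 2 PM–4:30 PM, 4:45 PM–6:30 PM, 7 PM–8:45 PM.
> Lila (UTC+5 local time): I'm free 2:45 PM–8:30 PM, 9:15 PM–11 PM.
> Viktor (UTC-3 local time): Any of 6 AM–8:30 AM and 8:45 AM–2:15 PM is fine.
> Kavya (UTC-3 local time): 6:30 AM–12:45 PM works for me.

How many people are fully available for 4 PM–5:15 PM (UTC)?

Chen in UTC: 09:45-17:30, 17:45-18:00 (subtract 5h to convert from UTC+5).
Maria in UTC: 10:30-15:15, 17:15-17:30 (add 3h to convert from UTC-3).
Beatriz in UTC: 09:00-13:30, 13:45-16:00 (subtract 5h to convert from UTC+5).
Mei in UTC: 09:00-11:30, 11:45-13:30, 14:00-15:45 (subtract 5h to convert from UTC+5).
Lila in UTC: 09:45-15:30, 16:15-18:00 (subtract 5h to convert from UTC+5).
Viktor in UTC: 09:00-11:30, 11:45-17:15 (add 3h to convert from UTC-3).
Kavya in UTC: 09:30-15:45 (add 3h to convert from UTC-3).
Chen and Viktor can make the full 16:00-17:15 slot — that's 2.

2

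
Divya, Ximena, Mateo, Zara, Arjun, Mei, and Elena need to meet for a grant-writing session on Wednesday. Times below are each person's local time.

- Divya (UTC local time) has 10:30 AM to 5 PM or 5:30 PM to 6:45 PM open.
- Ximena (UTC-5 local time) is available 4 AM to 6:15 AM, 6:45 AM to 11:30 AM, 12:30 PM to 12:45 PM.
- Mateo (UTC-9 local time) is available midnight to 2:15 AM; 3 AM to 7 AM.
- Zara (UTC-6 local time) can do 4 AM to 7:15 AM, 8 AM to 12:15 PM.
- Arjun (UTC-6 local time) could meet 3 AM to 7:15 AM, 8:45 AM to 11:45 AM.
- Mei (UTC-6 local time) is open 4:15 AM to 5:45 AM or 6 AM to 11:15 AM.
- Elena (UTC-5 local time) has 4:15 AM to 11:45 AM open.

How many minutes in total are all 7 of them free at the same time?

Divya in UTC: 10:30-17:00, 17:30-18:45.
Ximena in UTC: 09:00-11:15, 11:45-16:30, 17:30-17:45 (add 5h to convert from UTC-5).
Mateo in UTC: 09:00-11:15, 12:00-16:00 (add 9h to convert from UTC-9).
Zara in UTC: 10:00-13:15, 14:00-18:15 (add 6h to convert from UTC-6).
Arjun in UTC: 09:00-13:15, 14:45-17:45 (add 6h to convert from UTC-6).
Mei in UTC: 10:15-11:45, 12:00-17:15 (add 6h to convert from UTC-6).
Elena in UTC: 09:15-16:45 (add 5h to convert from UTC-5).
Divya ∩ Ximena: 10:30-11:15, 11:45-16:30, 17:30-17:45.
Divya ∩ Ximena ∩ Mateo: 10:30-11:15, 12:00-16:00.
Divya ∩ Ximena ∩ Mateo ∩ Zara: 10:30-11:15, 12:00-13:15, 14:00-16:00.
Divya ∩ Ximena ∩ Mateo ∩ Zara ∩ Arjun: 10:30-11:15, 12:00-13:15, 14:45-16:00.
Divya ∩ Ximena ∩ Mateo ∩ Zara ∩ Arjun ∩ Mei: 10:30-11:15, 12:00-13:15, 14:45-16:00.
Divya ∩ Ximena ∩ Mateo ∩ Zara ∩ Arjun ∩ Mei ∩ Elena: 10:30-11:15, 12:00-13:15, 14:45-16:00.
So the common availability across everyone is 10:30-11:15, 12:00-13:15, 14:45-16:00.
Summing the common windows: 45 + 75 + 75 = 195 minutes.

195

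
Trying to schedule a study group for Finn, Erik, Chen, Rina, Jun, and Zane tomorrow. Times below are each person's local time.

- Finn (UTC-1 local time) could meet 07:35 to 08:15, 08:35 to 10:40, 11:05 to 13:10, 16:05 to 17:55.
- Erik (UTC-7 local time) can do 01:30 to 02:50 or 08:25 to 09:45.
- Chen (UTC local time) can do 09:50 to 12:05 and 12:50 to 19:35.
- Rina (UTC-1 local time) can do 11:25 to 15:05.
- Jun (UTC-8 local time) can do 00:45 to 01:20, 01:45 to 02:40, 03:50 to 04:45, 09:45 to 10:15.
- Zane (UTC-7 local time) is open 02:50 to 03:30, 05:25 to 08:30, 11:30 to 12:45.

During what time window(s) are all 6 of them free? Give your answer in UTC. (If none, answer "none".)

none

Finn in UTC: 08:35-09:15, 09:35-11:40, 12:05-14:10, 17:05-18:55 (add 1h to convert from UTC-1).
Erik in UTC: 08:30-09:50, 15:25-16:45 (add 7h to convert from UTC-7).
Chen in UTC: 09:50-12:05, 12:50-19:35.
Rina in UTC: 12:25-16:05 (add 1h to convert from UTC-1).
Jun in UTC: 08:45-09:20, 09:45-10:40, 11:50-12:45, 17:45-18:15 (add 8h to convert from UTC-8).
Zane in UTC: 09:50-10:30, 12:25-15:30, 18:30-19:45 (add 7h to convert from UTC-7).
Finn ∩ Erik: 08:35-09:15, 09:35-09:50.
Finn ∩ Erik ∩ Chen: ∅.
Finn ∩ Erik ∩ Chen ∩ Rina: ∅.
Finn ∩ Erik ∩ Chen ∩ Rina ∩ Jun: ∅.
Finn ∩ Erik ∩ Chen ∩ Rina ∩ Jun ∩ Zane: ∅.
There is no time when everyone is free.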